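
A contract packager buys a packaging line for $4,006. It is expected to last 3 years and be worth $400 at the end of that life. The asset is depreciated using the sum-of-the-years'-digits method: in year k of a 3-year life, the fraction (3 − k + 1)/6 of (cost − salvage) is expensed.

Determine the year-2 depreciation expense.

Depreciable base = $4,006 − $400 = $3,606.
Sum of the years' digits = 3+2+1 = 6.
Year 1: $3,606 × 3/6 = $1,803. Book value $2,203.
Year 2: $3,606 × 2/6 = $1,202. Book value $1,001.

$1,202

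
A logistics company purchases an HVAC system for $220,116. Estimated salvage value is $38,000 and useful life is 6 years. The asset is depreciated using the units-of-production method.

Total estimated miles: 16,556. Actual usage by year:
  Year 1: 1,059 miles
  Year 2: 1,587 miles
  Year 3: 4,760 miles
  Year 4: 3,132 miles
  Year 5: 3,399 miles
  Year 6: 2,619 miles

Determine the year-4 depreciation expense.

Depreciable base = $220,116 − $38,000 = $182,116.
Rate = $182,116 / 16,556 miles = $11 per mile.
Year 1: 1,059 × $11 = $11,649. Book value $208,467.
Year 2: 1,587 × $11 = $17,457. Book value $191,010.
Year 3: 4,760 × $11 = $52,360. Book value $138,650.
Year 4: 3,132 × $11 = $34,452. Book value $104,198.

$34,452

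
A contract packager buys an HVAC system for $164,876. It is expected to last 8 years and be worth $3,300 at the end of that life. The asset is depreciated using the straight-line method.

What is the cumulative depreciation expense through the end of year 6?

$121,182

Depreciable base = $164,876 − $3,300 = $161,576.
Annual expense = $161,576 / 8 = $20,197.
End of year 1: book value $144,679.
End of year 2: book value $124,482.
End of year 3: book value $104,285.
End of year 4: book value $84,088.
End of year 5: book value $63,891.
End of year 6: book value $43,694.
Accumulated through year 6 = $164,876 − $43,694 = $121,182.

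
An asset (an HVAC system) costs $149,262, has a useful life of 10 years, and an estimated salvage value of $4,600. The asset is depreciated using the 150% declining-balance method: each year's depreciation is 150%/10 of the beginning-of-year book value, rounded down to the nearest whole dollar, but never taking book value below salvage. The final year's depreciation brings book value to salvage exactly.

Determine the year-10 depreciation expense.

$29,974

Depreciable base = $149,262 − $4,600 = $144,662.
Year 1: ⌊$149,262 × 150%/10⌋ = $22,389. Book value $126,873.
Year 2: ⌊$126,873 × 150%/10⌋ = $19,030. Book value $107,843.
Year 3: ⌊$107,843 × 150%/10⌋ = $16,176. Book value $91,667.
Year 4: ⌊$91,667 × 150%/10⌋ = $13,750. Book value $77,917.
Year 5: ⌊$77,917 × 150%/10⌋ = $11,687. Book value $66,230.
Year 6: ⌊$66,230 × 150%/10⌋ = $9,934. Book value $56,296.
Year 7: ⌊$56,296 × 150%/10⌋ = $8,444. Book value $47,852.
Year 8: ⌊$47,852 × 150%/10⌋ = $7,177. Book value $40,675.
Year 9: ⌊$40,675 × 150%/10⌋ = $6,101. Book value $34,574.
Year 10 (final): $34,574 − $4,600 = $29,974. Book value $4,600.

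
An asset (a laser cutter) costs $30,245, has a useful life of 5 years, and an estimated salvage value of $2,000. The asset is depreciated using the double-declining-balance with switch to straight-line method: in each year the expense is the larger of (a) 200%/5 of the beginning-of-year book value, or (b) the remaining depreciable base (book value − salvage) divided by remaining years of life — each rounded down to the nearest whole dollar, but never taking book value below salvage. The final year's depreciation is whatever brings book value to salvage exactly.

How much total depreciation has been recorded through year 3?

$23,711

Depreciable base = $30,245 − $2,000 = $28,245.
Year 1: DB = ⌊$30,245 × 200%/5⌋ = $12,098; SL = ⌊$28,245/5⌋ = $5,649 → take DB $12,098. Book value $18,147.
Year 2: DB = ⌊$18,147 × 200%/5⌋ = $7,258; SL = ⌊$16,147/4⌋ = $4,036 → take DB $7,258. Book value $10,889.
Year 3: DB = ⌊$10,889 × 200%/5⌋ = $4,355; SL = ⌊$8,889/3⌋ = $2,963 → take DB $4,355. Book value $6,534.
Accumulated through year 3 = $30,245 − $6,534 = $23,711.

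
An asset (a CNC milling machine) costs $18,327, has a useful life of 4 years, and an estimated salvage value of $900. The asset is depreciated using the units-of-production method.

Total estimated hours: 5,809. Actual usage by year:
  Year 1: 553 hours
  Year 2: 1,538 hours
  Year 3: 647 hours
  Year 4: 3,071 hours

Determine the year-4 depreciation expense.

$9,213

Depreciable base = $18,327 − $900 = $17,427.
Rate = $17,427 / 5,809 hours = $3 per hour.
Year 1: 553 × $3 = $1,659. Book value $16,668.
Year 2: 1,538 × $3 = $4,614. Book value $12,054.
Year 3: 647 × $3 = $1,941. Book value $10,113.
Year 4: 3,071 × $3 = $9,213. Book value $900.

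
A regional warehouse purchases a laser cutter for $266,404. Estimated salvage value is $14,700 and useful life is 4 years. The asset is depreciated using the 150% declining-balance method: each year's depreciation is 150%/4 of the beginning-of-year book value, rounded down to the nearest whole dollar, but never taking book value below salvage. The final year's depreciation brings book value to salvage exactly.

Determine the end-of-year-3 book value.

Depreciable base = $266,404 − $14,700 = $251,704.
Year 1: ⌊$266,404 × 150%/4⌋ = $99,901. Book value $166,503.
Year 2: ⌊$166,503 × 150%/4⌋ = $62,438. Book value $104,065.
Year 3: ⌊$104,065 × 150%/4⌋ = $39,024. Book value $65,041.

$65,041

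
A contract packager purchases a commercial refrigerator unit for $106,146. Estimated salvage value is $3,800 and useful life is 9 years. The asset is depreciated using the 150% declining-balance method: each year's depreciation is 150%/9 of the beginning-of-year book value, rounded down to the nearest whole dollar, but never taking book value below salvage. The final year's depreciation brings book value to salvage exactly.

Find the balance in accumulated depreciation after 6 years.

$70,596

Depreciable base = $106,146 − $3,800 = $102,346.
Year 1: ⌊$106,146 × 150%/9⌋ = $17,691. Book value $88,455.
Year 2: ⌊$88,455 × 150%/9⌋ = $14,742. Book value $73,713.
Year 3: ⌊$73,713 × 150%/9⌋ = $12,285. Book value $61,428.
Year 4: ⌊$61,428 × 150%/9⌋ = $10,238. Book value $51,190.
Year 5: ⌊$51,190 × 150%/9⌋ = $8,531. Book value $42,659.
Year 6: ⌊$42,659 × 150%/9⌋ = $7,109. Book value $35,550.
Accumulated through year 6 = $106,146 − $35,550 = $70,596.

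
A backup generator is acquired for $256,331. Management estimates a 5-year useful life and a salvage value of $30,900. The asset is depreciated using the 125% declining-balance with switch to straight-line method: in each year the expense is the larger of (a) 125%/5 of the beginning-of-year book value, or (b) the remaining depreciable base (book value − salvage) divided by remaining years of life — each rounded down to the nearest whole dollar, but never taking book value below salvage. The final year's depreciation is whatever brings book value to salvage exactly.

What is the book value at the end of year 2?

$144,187

Depreciable base = $256,331 − $30,900 = $225,431.
Year 1: DB = ⌊$256,331 × 125%/5⌋ = $64,082; SL = ⌊$225,431/5⌋ = $45,086 → take DB $64,082. Book value $192,249.
Year 2: DB = ⌊$192,249 × 125%/5⌋ = $48,062; SL = ⌊$161,349/4⌋ = $40,337 → take DB $48,062. Book value $144,187.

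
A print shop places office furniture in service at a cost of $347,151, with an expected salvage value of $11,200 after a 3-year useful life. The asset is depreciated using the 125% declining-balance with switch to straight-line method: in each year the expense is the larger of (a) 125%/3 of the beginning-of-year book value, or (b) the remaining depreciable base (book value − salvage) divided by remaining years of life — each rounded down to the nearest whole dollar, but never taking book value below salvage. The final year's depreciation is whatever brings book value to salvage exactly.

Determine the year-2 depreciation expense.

Depreciable base = $347,151 − $11,200 = $335,951.
Year 1: DB = ⌊$347,151 × 125%/3⌋ = $144,646; SL = ⌊$335,951/3⌋ = $111,983 → take DB $144,646. Book value $202,505.
Year 2: DB = ⌊$202,505 × 125%/3⌋ = $84,377; SL = ⌊$191,305/2⌋ = $95,652 → take SL $95,652. Book value $106,853.

$95,652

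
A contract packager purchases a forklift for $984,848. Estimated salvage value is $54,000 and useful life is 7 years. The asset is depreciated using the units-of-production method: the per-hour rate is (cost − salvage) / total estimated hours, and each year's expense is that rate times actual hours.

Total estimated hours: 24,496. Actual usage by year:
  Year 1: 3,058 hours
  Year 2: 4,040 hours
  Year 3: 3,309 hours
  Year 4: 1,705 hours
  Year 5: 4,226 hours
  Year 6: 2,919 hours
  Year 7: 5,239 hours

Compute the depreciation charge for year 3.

$125,742

Depreciable base = $984,848 − $54,000 = $930,848.
Rate = $930,848 / 24,496 hours = $38 per hour.
Year 1: 3,058 × $38 = $116,204. Book value $868,644.
Year 2: 4,040 × $38 = $153,520. Book value $715,124.
Year 3: 3,309 × $38 = $125,742. Book value $589,382.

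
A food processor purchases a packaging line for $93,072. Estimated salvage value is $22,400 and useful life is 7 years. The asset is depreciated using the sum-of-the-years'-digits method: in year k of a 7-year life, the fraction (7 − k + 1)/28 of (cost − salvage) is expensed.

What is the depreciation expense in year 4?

Depreciable base = $93,072 − $22,400 = $70,672.
Sum of the years' digits = 7+6+5+4+3+2+1 = 28.
Year 1: $70,672 × 7/28 = $17,668. Book value $75,404.
Year 2: $70,672 × 6/28 = $15,144. Book value $60,260.
Year 3: $70,672 × 5/28 = $12,620. Book value $47,640.
Year 4: $70,672 × 4/28 = $10,096. Book value $37,544.

$10,096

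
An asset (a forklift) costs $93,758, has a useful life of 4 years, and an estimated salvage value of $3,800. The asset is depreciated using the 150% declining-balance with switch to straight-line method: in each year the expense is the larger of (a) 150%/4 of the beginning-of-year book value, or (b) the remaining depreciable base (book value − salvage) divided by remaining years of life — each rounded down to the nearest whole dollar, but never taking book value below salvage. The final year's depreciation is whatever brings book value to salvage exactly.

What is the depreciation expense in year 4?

Depreciable base = $93,758 − $3,800 = $89,958.
Year 1: DB = ⌊$93,758 × 150%/4⌋ = $35,159; SL = ⌊$89,958/4⌋ = $22,489 → take DB $35,159. Book value $58,599.
Year 2: DB = ⌊$58,599 × 150%/4⌋ = $21,974; SL = ⌊$54,799/3⌋ = $18,266 → take DB $21,974. Book value $36,625.
Year 3: DB = ⌊$36,625 × 150%/4⌋ = $13,734; SL = ⌊$32,825/2⌋ = $16,412 → take SL $16,412. Book value $20,213.
Year 4 (final): $20,213 − $3,800 = $16,413. Book value $3,800.

$16,413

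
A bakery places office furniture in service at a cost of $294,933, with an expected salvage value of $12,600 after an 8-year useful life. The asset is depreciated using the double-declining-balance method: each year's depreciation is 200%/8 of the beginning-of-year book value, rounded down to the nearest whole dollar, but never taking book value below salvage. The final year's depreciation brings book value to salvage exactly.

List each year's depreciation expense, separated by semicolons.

Depreciable base = $294,933 − $12,600 = $282,333.
Year 1: ⌊$294,933 × 200%/8⌋ = $73,733. Book value $221,200.
Year 2: ⌊$221,200 × 200%/8⌋ = $55,300. Book value $165,900.
Year 3: ⌊$165,900 × 200%/8⌋ = $41,475. Book value $124,425.
Year 4: ⌊$124,425 × 200%/8⌋ = $31,106. Book value $93,319.
Year 5: ⌊$93,319 × 200%/8⌋ = $23,329. Book value $69,990.
Year 6: ⌊$69,990 × 200%/8⌋ = $17,497. Book value $52,493.
Year 7: ⌊$52,493 × 200%/8⌋ = $13,123. Book value $39,370.
Year 8 (final): $39,370 − $12,600 = $26,770. Book value $12,600.

$73,733; $55,300; $41,475; $31,106; $23,329; $17,497; $13,123; $26,770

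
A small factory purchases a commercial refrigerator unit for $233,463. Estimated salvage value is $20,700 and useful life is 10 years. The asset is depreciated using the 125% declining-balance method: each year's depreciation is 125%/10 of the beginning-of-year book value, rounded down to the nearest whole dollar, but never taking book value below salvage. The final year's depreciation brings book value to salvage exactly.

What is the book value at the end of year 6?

$104,779

Depreciable base = $233,463 − $20,700 = $212,763.
Year 1: ⌊$233,463 × 125%/10⌋ = $29,182. Book value $204,281.
Year 2: ⌊$204,281 × 125%/10⌋ = $25,535. Book value $178,746.
Year 3: ⌊$178,746 × 125%/10⌋ = $22,343. Book value $156,403.
Year 4: ⌊$156,403 × 125%/10⌋ = $19,550. Book value $136,853.
Year 5: ⌊$136,853 × 125%/10⌋ = $17,106. Book value $119,747.
Year 6: ⌊$119,747 × 125%/10⌋ = $14,968. Book value $104,779.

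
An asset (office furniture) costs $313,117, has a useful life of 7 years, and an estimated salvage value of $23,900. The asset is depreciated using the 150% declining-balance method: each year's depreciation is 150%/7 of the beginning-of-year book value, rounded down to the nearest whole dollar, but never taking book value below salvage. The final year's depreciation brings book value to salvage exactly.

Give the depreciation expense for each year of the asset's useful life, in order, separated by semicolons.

$67,096; $52,718; $41,422; $32,545; $25,572; $20,092; $49,772

Depreciable base = $313,117 − $23,900 = $289,217.
Year 1: ⌊$313,117 × 150%/7⌋ = $67,096. Book value $246,021.
Year 2: ⌊$246,021 × 150%/7⌋ = $52,718. Book value $193,303.
Year 3: ⌊$193,303 × 150%/7⌋ = $41,422. Book value $151,881.
Year 4: ⌊$151,881 × 150%/7⌋ = $32,545. Book value $119,336.
Year 5: ⌊$119,336 × 150%/7⌋ = $25,572. Book value $93,764.
Year 6: ⌊$93,764 × 150%/7⌋ = $20,092. Book value $73,672.
Year 7 (final): $73,672 − $23,900 = $49,772. Book value $23,900.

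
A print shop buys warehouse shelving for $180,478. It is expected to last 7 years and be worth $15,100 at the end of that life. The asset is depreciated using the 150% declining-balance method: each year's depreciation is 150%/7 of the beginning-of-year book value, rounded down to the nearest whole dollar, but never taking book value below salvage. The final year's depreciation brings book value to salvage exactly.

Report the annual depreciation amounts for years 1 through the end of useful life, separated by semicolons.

$38,673; $30,386; $23,875; $18,759; $14,739; $11,581; $27,365

Depreciable base = $180,478 − $15,100 = $165,378.
Year 1: ⌊$180,478 × 150%/7⌋ = $38,673. Book value $141,805.
Year 2: ⌊$141,805 × 150%/7⌋ = $30,386. Book value $111,419.
Year 3: ⌊$111,419 × 150%/7⌋ = $23,875. Book value $87,544.
Year 4: ⌊$87,544 × 150%/7⌋ = $18,759. Book value $68,785.
Year 5: ⌊$68,785 × 150%/7⌋ = $14,739. Book value $54,046.
Year 6: ⌊$54,046 × 150%/7⌋ = $11,581. Book value $42,465.
Year 7 (final): $42,465 − $15,100 = $27,365. Book value $15,100.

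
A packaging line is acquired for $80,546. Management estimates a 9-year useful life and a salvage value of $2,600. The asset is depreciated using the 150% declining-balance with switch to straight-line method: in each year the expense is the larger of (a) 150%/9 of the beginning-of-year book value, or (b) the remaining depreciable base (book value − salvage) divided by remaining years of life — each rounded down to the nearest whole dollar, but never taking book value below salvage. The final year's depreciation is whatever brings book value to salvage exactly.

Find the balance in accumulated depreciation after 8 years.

Depreciable base = $80,546 − $2,600 = $77,946.
Year 1: DB = ⌊$80,546 × 150%/9⌋ = $13,424; SL = ⌊$77,946/9⌋ = $8,660 → take DB $13,424. Book value $67,122.
Year 2: DB = ⌊$67,122 × 150%/9⌋ = $11,187; SL = ⌊$64,522/8⌋ = $8,065 → take DB $11,187. Book value $55,935.
Year 3: DB = ⌊$55,935 × 150%/9⌋ = $9,322; SL = ⌊$53,335/7⌋ = $7,619 → take DB $9,322. Book value $46,613.
Year 4: DB = ⌊$46,613 × 150%/9⌋ = $7,768; SL = ⌊$44,013/6⌋ = $7,335 → take DB $7,768. Book value $38,845.
Year 5: DB = ⌊$38,845 × 150%/9⌋ = $6,474; SL = ⌊$36,245/5⌋ = $7,249 → take SL $7,249. Book value $31,596.
Year 6: DB = ⌊$31,596 × 150%/9⌋ = $5,266; SL = ⌊$28,996/4⌋ = $7,249 → take SL $7,249. Book value $24,347.
Year 7: DB = ⌊$24,347 × 150%/9⌋ = $4,057; SL = ⌊$21,747/3⌋ = $7,249 → take SL $7,249. Book value $17,098.
Year 8: DB = ⌊$17,098 × 150%/9⌋ = $2,849; SL = ⌊$14,498/2⌋ = $7,249 → take SL $7,249. Book value $9,849.
Accumulated through year 8 = $80,546 − $9,849 = $70,697.

$70,697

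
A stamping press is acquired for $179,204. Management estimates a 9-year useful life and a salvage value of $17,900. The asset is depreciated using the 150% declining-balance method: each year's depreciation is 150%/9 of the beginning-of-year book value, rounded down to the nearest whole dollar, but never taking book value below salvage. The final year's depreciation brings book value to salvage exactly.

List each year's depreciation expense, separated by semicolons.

Depreciable base = $179,204 − $17,900 = $161,304.
Year 1: ⌊$179,204 × 150%/9⌋ = $29,867. Book value $149,337.
Year 2: ⌊$149,337 × 150%/9⌋ = $24,889. Book value $124,448.
Year 3: ⌊$124,448 × 150%/9⌋ = $20,741. Book value $103,707.
Year 4: ⌊$103,707 × 150%/9⌋ = $17,284. Book value $86,423.
Year 5: ⌊$86,423 × 150%/9⌋ = $14,403. Book value $72,020.
Year 6: ⌊$72,020 × 150%/9⌋ = $12,003. Book value $60,017.
Year 7: ⌊$60,017 × 150%/9⌋ = $10,002. Book value $50,015.
Year 8: ⌊$50,015 × 150%/9⌋ = $8,335. Book value $41,680.
Year 9 (final): $41,680 − $17,900 = $23,780. Book value $17,900.

$29,867; $24,889; $20,741; $17,284; $14,403; $12,003; $10,002; $8,335; $23,780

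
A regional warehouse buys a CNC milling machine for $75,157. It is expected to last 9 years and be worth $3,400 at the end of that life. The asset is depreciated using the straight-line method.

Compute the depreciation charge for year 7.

Depreciable base = $75,157 − $3,400 = $71,757.
Annual expense = $71,757 / 9 = $7,973.

$7,973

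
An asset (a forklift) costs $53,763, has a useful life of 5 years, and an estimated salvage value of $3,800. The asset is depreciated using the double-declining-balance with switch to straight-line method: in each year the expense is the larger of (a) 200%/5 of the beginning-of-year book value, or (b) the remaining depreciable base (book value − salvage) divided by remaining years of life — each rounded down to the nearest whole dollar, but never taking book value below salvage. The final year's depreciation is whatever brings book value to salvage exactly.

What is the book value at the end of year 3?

$11,613

Depreciable base = $53,763 − $3,800 = $49,963.
Year 1: DB = ⌊$53,763 × 200%/5⌋ = $21,505; SL = ⌊$49,963/5⌋ = $9,992 → take DB $21,505. Book value $32,258.
Year 2: DB = ⌊$32,258 × 200%/5⌋ = $12,903; SL = ⌊$28,458/4⌋ = $7,114 → take DB $12,903. Book value $19,355.
Year 3: DB = ⌊$19,355 × 200%/5⌋ = $7,742; SL = ⌊$15,555/3⌋ = $5,185 → take DB $7,742. Book value $11,613.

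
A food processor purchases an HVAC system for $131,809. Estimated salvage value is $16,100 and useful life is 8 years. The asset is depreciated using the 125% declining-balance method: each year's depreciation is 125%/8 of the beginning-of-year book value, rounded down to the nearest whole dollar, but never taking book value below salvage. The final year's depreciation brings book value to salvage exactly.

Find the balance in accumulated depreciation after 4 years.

$65,005

Depreciable base = $131,809 − $16,100 = $115,709.
Year 1: ⌊$131,809 × 125%/8⌋ = $20,595. Book value $111,214.
Year 2: ⌊$111,214 × 125%/8⌋ = $17,377. Book value $93,837.
Year 3: ⌊$93,837 × 125%/8⌋ = $14,662. Book value $79,175.
Year 4: ⌊$79,175 × 125%/8⌋ = $12,371. Book value $66,804.
Accumulated through year 4 = $131,809 − $66,804 = $65,005.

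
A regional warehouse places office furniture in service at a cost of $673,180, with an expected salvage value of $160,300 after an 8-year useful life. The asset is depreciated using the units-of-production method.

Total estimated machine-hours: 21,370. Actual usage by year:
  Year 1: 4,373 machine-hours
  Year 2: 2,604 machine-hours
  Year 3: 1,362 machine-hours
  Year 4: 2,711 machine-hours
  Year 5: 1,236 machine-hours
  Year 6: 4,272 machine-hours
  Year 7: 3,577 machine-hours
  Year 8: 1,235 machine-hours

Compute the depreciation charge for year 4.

$65,064

Depreciable base = $673,180 − $160,300 = $512,880.
Rate = $512,880 / 21,370 machine-hours = $24 per machine-hour.
Year 1: 4,373 × $24 = $104,952. Book value $568,228.
Year 2: 2,604 × $24 = $62,496. Book value $505,732.
Year 3: 1,362 × $24 = $32,688. Book value $473,044.
Year 4: 2,711 × $24 = $65,064. Book value $407,980.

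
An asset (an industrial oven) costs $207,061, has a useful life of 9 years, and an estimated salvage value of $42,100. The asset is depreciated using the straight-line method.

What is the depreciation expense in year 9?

Depreciable base = $207,061 − $42,100 = $164,961.
Annual expense = $164,961 / 9 = $18,329.

$18,329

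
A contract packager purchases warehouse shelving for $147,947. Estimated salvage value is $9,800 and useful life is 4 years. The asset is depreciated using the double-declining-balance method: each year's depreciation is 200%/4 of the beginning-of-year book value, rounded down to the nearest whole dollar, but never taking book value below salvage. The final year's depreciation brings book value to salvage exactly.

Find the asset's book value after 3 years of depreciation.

Depreciable base = $147,947 − $9,800 = $138,147.
Year 1: ⌊$147,947 × 200%/4⌋ = $73,973. Book value $73,974.
Year 2: ⌊$73,974 × 200%/4⌋ = $36,987. Book value $36,987.
Year 3: ⌊$36,987 × 200%/4⌋ = $18,493. Book value $18,494.

$18,494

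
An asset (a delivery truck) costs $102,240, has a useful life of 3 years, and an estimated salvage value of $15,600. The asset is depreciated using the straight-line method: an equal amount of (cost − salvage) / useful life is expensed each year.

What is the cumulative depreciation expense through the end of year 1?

Depreciable base = $102,240 − $15,600 = $86,640.
Annual expense = $86,640 / 3 = $28,880.
End of year 1: book value $73,360.
Accumulated through year 1 = $102,240 − $73,360 = $28,880.

$28,880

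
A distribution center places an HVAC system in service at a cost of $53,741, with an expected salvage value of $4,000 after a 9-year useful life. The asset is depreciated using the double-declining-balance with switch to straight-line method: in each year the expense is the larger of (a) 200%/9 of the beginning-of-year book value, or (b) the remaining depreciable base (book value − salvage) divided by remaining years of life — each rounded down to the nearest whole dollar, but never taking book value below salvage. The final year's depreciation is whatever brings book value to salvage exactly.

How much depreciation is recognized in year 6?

$3,399

Depreciable base = $53,741 − $4,000 = $49,741.
Year 1: DB = ⌊$53,741 × 200%/9⌋ = $11,942; SL = ⌊$49,741/9⌋ = $5,526 → take DB $11,942. Book value $41,799.
Year 2: DB = ⌊$41,799 × 200%/9⌋ = $9,288; SL = ⌊$37,799/8⌋ = $4,724 → take DB $9,288. Book value $32,511.
Year 3: DB = ⌊$32,511 × 200%/9⌋ = $7,224; SL = ⌊$28,511/7⌋ = $4,073 → take DB $7,224. Book value $25,287.
Year 4: DB = ⌊$25,287 × 200%/9⌋ = $5,619; SL = ⌊$21,287/6⌋ = $3,547 → take DB $5,619. Book value $19,668.
Year 5: DB = ⌊$19,668 × 200%/9⌋ = $4,370; SL = ⌊$15,668/5⌋ = $3,133 → take DB $4,370. Book value $15,298.
Year 6: DB = ⌊$15,298 × 200%/9⌋ = $3,399; SL = ⌊$11,298/4⌋ = $2,824 → take DB $3,399. Book value $11,899.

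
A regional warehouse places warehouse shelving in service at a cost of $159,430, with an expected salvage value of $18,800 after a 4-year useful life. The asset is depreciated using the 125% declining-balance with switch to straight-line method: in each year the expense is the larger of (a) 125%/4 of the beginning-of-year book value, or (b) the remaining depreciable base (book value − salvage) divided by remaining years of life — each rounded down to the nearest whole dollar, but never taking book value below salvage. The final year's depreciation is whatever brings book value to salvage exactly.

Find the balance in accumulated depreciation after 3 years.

$112,351

Depreciable base = $159,430 − $18,800 = $140,630.
Year 1: DB = ⌊$159,430 × 125%/4⌋ = $49,821; SL = ⌊$140,630/4⌋ = $35,157 → take DB $49,821. Book value $109,609.
Year 2: DB = ⌊$109,609 × 125%/4⌋ = $34,252; SL = ⌊$90,809/3⌋ = $30,269 → take DB $34,252. Book value $75,357.
Year 3: DB = ⌊$75,357 × 125%/4⌋ = $23,549; SL = ⌊$56,557/2⌋ = $28,278 → take SL $28,278. Book value $47,079.
Accumulated through year 3 = $159,430 − $47,079 = $112,351.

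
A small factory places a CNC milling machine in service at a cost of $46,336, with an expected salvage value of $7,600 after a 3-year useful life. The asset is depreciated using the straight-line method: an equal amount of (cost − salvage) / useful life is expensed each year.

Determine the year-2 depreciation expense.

$12,912

Depreciable base = $46,336 − $7,600 = $38,736.
Annual expense = $38,736 / 3 = $12,912.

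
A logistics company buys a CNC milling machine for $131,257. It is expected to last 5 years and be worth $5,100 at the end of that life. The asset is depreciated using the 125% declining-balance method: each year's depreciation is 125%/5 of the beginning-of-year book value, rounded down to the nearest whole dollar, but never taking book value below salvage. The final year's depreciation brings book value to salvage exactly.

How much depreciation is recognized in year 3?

$18,458

Depreciable base = $131,257 − $5,100 = $126,157.
Year 1: ⌊$131,257 × 125%/5⌋ = $32,814. Book value $98,443.
Year 2: ⌊$98,443 × 125%/5⌋ = $24,610. Book value $73,833.
Year 3: ⌊$73,833 × 125%/5⌋ = $18,458. Book value $55,375.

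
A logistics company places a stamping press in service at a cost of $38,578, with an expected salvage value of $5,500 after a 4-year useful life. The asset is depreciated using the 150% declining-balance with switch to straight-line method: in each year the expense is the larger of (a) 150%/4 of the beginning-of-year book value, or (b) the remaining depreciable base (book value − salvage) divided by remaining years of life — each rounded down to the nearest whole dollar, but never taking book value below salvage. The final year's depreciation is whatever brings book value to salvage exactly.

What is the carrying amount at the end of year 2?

$15,070

Depreciable base = $38,578 − $5,500 = $33,078.
Year 1: DB = ⌊$38,578 × 150%/4⌋ = $14,466; SL = ⌊$33,078/4⌋ = $8,269 → take DB $14,466. Book value $24,112.
Year 2: DB = ⌊$24,112 × 150%/4⌋ = $9,042; SL = ⌊$18,612/3⌋ = $6,204 → take DB $9,042. Book value $15,070.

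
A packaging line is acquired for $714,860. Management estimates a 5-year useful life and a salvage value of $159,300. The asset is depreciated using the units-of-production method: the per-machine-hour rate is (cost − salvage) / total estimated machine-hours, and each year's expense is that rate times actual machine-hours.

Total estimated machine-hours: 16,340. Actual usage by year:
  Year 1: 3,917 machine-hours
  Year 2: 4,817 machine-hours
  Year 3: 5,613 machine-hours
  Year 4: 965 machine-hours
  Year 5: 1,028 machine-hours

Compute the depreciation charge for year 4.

Depreciable base = $714,860 − $159,300 = $555,560.
Rate = $555,560 / 16,340 machine-hours = $34 per machine-hour.
Year 1: 3,917 × $34 = $133,178. Book value $581,682.
Year 2: 4,817 × $34 = $163,778. Book value $417,904.
Year 3: 5,613 × $34 = $190,842. Book value $227,062.
Year 4: 965 × $34 = $32,810. Book value $194,252.

$32,810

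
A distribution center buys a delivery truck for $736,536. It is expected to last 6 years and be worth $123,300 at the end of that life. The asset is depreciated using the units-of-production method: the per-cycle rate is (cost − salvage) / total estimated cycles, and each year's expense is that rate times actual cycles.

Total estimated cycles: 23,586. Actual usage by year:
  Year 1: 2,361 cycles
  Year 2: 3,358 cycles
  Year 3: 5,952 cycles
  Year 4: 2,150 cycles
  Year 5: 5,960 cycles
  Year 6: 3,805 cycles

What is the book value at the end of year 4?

$377,190

Depreciable base = $736,536 − $123,300 = $613,236.
Rate = $613,236 / 23,586 cycles = $26 per cycle.
Year 1: 2,361 × $26 = $61,386. Book value $675,150.
Year 2: 3,358 × $26 = $87,308. Book value $587,842.
Year 3: 5,952 × $26 = $154,752. Book value $433,090.
Year 4: 2,150 × $26 = $55,900. Book value $377,190.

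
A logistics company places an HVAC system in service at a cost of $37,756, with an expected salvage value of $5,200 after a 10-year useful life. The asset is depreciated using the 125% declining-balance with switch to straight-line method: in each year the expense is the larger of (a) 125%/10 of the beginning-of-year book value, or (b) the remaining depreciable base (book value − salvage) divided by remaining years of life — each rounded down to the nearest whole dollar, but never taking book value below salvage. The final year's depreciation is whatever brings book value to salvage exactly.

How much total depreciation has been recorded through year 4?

$15,622

Depreciable base = $37,756 − $5,200 = $32,556.
Year 1: DB = ⌊$37,756 × 125%/10⌋ = $4,719; SL = ⌊$32,556/10⌋ = $3,255 → take DB $4,719. Book value $33,037.
Year 2: DB = ⌊$33,037 × 125%/10⌋ = $4,129; SL = ⌊$27,837/9⌋ = $3,093 → take DB $4,129. Book value $28,908.
Year 3: DB = ⌊$28,908 × 125%/10⌋ = $3,613; SL = ⌊$23,708/8⌋ = $2,963 → take DB $3,613. Book value $25,295.
Year 4: DB = ⌊$25,295 × 125%/10⌋ = $3,161; SL = ⌊$20,095/7⌋ = $2,870 → take DB $3,161. Book value $22,134.
Accumulated through year 4 = $37,756 − $22,134 = $15,622.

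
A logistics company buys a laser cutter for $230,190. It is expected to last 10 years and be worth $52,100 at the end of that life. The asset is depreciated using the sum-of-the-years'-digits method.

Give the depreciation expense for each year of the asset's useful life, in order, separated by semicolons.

Depreciable base = $230,190 − $52,100 = $178,090.
Sum of the years' digits = 10+9+8+7+6+5+4+3+2+1 = 55.
Year 1: $178,090 × 10/55 = $32,380. Book value $197,810.
Year 2: $178,090 × 9/55 = $29,142. Book value $168,668.
Year 3: $178,090 × 8/55 = $25,904. Book value $142,764.
Year 4: $178,090 × 7/55 = $22,666. Book value $120,098.
Year 5: $178,090 × 6/55 = $19,428. Book value $100,670.
Year 6: $178,090 × 5/55 = $16,190. Book value $84,480.
Year 7: $178,090 × 4/55 = $12,952. Book value $71,528.
Year 8: $178,090 × 3/55 = $9,714. Book value $61,814.
Year 9: $178,090 × 2/55 = $6,476. Book value $55,338.
Year 10: $178,090 × 1/55 = $3,238. Book value $52,100.

$32,380; $29,142; $25,904; $22,666; $19,428; $16,190; $12,952; $9,714; $6,476; $3,238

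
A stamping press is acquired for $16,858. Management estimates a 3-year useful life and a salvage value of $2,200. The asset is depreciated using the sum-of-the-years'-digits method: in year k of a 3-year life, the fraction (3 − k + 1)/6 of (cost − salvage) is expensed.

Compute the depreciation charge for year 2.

$4,886

Depreciable base = $16,858 − $2,200 = $14,658.
Sum of the years' digits = 3+2+1 = 6.
Year 1: $14,658 × 3/6 = $7,329. Book value $9,529.
Year 2: $14,658 × 2/6 = $4,886. Book value $4,643.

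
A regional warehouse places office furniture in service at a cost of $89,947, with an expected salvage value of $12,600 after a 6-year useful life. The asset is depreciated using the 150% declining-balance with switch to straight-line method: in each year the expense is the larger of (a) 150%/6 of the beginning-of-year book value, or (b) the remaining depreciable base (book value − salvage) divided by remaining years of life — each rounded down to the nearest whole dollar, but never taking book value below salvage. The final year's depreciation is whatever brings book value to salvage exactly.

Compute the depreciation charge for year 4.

Depreciable base = $89,947 − $12,600 = $77,347.
Year 1: DB = ⌊$89,947 × 150%/6⌋ = $22,486; SL = ⌊$77,347/6⌋ = $12,891 → take DB $22,486. Book value $67,461.
Year 2: DB = ⌊$67,461 × 150%/6⌋ = $16,865; SL = ⌊$54,861/5⌋ = $10,972 → take DB $16,865. Book value $50,596.
Year 3: DB = ⌊$50,596 × 150%/6⌋ = $12,649; SL = ⌊$37,996/4⌋ = $9,499 → take DB $12,649. Book value $37,947.
Year 4: DB = ⌊$37,947 × 150%/6⌋ = $9,486; SL = ⌊$25,347/3⌋ = $8,449 → take DB $9,486. Book value $28,461.

$9,486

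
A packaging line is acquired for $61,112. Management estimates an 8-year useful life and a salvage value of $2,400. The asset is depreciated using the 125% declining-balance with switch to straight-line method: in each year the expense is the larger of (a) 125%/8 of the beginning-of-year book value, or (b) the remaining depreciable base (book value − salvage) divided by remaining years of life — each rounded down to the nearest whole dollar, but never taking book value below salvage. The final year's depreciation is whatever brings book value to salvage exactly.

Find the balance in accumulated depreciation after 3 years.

$24,455

Depreciable base = $61,112 − $2,400 = $58,712.
Year 1: DB = ⌊$61,112 × 125%/8⌋ = $9,548; SL = ⌊$58,712/8⌋ = $7,339 → take DB $9,548. Book value $51,564.
Year 2: DB = ⌊$51,564 × 125%/8⌋ = $8,056; SL = ⌊$49,164/7⌋ = $7,023 → take DB $8,056. Book value $43,508.
Year 3: DB = ⌊$43,508 × 125%/8⌋ = $6,798; SL = ⌊$41,108/6⌋ = $6,851 → take SL $6,851. Book value $36,657.
Accumulated through year 3 = $61,112 − $36,657 = $24,455.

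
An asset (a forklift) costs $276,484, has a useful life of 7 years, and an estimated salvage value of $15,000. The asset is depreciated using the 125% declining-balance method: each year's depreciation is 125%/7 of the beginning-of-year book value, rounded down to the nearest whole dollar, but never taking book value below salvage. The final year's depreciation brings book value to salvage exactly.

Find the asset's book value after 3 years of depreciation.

Depreciable base = $276,484 − $15,000 = $261,484.
Year 1: ⌊$276,484 × 125%/7⌋ = $49,372. Book value $227,112.
Year 2: ⌊$227,112 × 125%/7⌋ = $40,555. Book value $186,557.
Year 3: ⌊$186,557 × 125%/7⌋ = $33,313. Book value $153,244.

$153,244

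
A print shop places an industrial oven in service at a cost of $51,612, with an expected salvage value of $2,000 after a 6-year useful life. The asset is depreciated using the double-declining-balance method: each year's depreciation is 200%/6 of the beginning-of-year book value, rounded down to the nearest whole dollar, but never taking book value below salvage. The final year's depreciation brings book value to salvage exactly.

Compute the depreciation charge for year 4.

Depreciable base = $51,612 − $2,000 = $49,612.
Year 1: ⌊$51,612 × 200%/6⌋ = $17,204. Book value $34,408.
Year 2: ⌊$34,408 × 200%/6⌋ = $11,469. Book value $22,939.
Year 3: ⌊$22,939 × 200%/6⌋ = $7,646. Book value $15,293.
Year 4: ⌊$15,293 × 200%/6⌋ = $5,097. Book value $10,196.

$5,097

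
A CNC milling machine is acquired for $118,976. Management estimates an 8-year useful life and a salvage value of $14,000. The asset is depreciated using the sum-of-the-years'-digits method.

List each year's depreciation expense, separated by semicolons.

$23,328; $20,412; $17,496; $14,580; $11,664; $8,748; $5,832; $2,916

Depreciable base = $118,976 − $14,000 = $104,976.
Sum of the years' digits = 8+7+6+5+4+3+2+1 = 36.
Year 1: $104,976 × 8/36 = $23,328. Book value $95,648.
Year 2: $104,976 × 7/36 = $20,412. Book value $75,236.
Year 3: $104,976 × 6/36 = $17,496. Book value $57,740.
Year 4: $104,976 × 5/36 = $14,580. Book value $43,160.
Year 5: $104,976 × 4/36 = $11,664. Book value $31,496.
Year 6: $104,976 × 3/36 = $8,748. Book value $22,748.
Year 7: $104,976 × 2/36 = $5,832. Book value $16,916.
Year 8: $104,976 × 1/36 = $2,916. Book value $14,000.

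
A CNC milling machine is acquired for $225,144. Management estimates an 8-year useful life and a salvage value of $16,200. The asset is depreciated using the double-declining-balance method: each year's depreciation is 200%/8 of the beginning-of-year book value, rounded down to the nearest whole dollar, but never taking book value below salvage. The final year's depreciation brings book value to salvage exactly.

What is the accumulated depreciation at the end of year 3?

Depreciable base = $225,144 − $16,200 = $208,944.
Year 1: ⌊$225,144 × 200%/8⌋ = $56,286. Book value $168,858.
Year 2: ⌊$168,858 × 200%/8⌋ = $42,214. Book value $126,644.
Year 3: ⌊$126,644 × 200%/8⌋ = $31,661. Book value $94,983.
Accumulated through year 3 = $225,144 − $94,983 = $130,161.

$130,161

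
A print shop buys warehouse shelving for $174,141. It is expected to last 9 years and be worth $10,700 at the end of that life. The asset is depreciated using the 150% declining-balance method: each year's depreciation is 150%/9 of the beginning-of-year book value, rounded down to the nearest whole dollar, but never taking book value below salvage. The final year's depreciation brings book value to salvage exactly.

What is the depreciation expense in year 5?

$13,996

Depreciable base = $174,141 − $10,700 = $163,441.
Year 1: ⌊$174,141 × 150%/9⌋ = $29,023. Book value $145,118.
Year 2: ⌊$145,118 × 150%/9⌋ = $24,186. Book value $120,932.
Year 3: ⌊$120,932 × 150%/9⌋ = $20,155. Book value $100,777.
Year 4: ⌊$100,777 × 150%/9⌋ = $16,796. Book value $83,981.
Year 5: ⌊$83,981 × 150%/9⌋ = $13,996. Book value $69,985.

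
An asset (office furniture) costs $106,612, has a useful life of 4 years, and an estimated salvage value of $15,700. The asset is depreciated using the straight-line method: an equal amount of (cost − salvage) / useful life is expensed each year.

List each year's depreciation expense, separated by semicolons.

$22,728; $22,728; $22,728; $22,728

Depreciable base = $106,612 − $15,700 = $90,912.
Annual expense = $90,912 / 4 = $22,728.
End of year 1: book value $83,884.
End of year 2: book value $61,156.
End of year 3: book value $38,428.
End of year 4: book value $15,700.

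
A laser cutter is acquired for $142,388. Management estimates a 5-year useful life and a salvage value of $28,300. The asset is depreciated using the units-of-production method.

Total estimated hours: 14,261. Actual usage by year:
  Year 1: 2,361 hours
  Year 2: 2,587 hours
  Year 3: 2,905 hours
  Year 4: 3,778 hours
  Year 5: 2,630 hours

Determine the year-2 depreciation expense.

Depreciable base = $142,388 − $28,300 = $114,088.
Rate = $114,088 / 14,261 hours = $8 per hour.
Year 1: 2,361 × $8 = $18,888. Book value $123,500.
Year 2: 2,587 × $8 = $20,696. Book value $102,804.

$20,696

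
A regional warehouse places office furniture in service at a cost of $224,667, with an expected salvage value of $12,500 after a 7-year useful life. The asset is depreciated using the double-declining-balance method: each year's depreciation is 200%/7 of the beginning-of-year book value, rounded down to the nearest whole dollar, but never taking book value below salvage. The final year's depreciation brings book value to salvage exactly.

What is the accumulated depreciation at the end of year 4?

Depreciable base = $224,667 − $12,500 = $212,167.
Year 1: ⌊$224,667 × 200%/7⌋ = $64,190. Book value $160,477.
Year 2: ⌊$160,477 × 200%/7⌋ = $45,850. Book value $114,627.
Year 3: ⌊$114,627 × 200%/7⌋ = $32,750. Book value $81,877.
Year 4: ⌊$81,877 × 200%/7⌋ = $23,393. Book value $58,484.
Accumulated through year 4 = $224,667 − $58,484 = $166,183.

$166,183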